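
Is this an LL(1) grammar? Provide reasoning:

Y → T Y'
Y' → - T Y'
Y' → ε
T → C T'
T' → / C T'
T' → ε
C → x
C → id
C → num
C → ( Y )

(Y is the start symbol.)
Yes, the grammar is LL(1).

A grammar is LL(1) if for each non-terminal N with multiple productions, the predict sets of those productions are pairwise disjoint, where PREDICT(N → α) = (FIRST(α) \ {ε}) ∪ (FOLLOW(N) if α ⇒* ε).

Relevant sets:
  FOLLOW(Y') = { $, ')' }
  FOLLOW(T') = { $, ')', '-' }

For Y':
  PREDICT(Y' → '-' T Y') = { '-' }
  PREDICT(Y' → ε) = { $, ')' }
For T':
  PREDICT(T' → '/' C T') = { '/' }
  PREDICT(T' → ε) = { $, ')', '-' }
For C:
  PREDICT(C → x) = { 'x' }
  PREDICT(C → id) = { 'id' }
  PREDICT(C → num) = { 'num' }
  PREDICT(C → '(' Y ')') = { '(' }
Y, T have a single production, so nothing to check there.

All predict sets are disjoint. The grammar IS LL(1).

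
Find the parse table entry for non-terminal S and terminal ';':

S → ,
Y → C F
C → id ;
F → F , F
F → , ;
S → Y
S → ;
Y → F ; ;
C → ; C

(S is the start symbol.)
To find M[S, ';'], we find productions for S where ';' is in the predict set (PREDICT(N → α) = (FIRST(α) \ {ε}) ∪ (FOLLOW(N) if α ⇒* ε)).

Relevant sets:
  FIRST(Y) = { ',', ';', 'id' }

S → ,: PREDICT = { ',' }
S → Y: PREDICT = { ',', ';', 'id' }
  ';' is in predict set, so this production goes in M[S, ';']
S → ;: PREDICT = { ';' }
  ';' is in predict set, so this production goes in M[S, ';']

M[S, ';'] = S → Y, S → ;  (a multiply-defined cell — the grammar is not LL(1))

Answer: S → Y, S → ;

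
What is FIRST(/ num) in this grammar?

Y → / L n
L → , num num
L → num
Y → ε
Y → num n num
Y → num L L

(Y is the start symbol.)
To compute FIRST(/ num), process the symbols left to right:
Symbol / is a terminal. Add '/' and stop.
FIRST(/ num) = { '/' }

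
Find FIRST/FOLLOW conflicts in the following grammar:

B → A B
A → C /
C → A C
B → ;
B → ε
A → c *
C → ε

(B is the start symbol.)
Yes. C → A C with FOLLOW(C) on { '/' }

Nullable non-terminals: B, C.
FIRST sets used below: FIRST(A) = { '/', 'c' }

B: nullable alternative(s) B → ε; FOLLOW(B) = { $ }
  B → A B: FIRST \ {ε} = { '/', 'c' } — disjoint from FOLLOW(B)
  B → ;: FIRST \ {ε} = { ';' } — disjoint from FOLLOW(B)
  B → ε: FIRST \ {ε} = { } — this is the only nullable alternative, skip

C: nullable alternative(s) C → ε; FOLLOW(C) = { '/' }
  C → A C: FIRST \ {ε} = { '/', 'c' } — overlaps FOLLOW(C) on { '/' }: CONFLICT
  C → ε: FIRST \ {ε} = { } — this is the only nullable alternative, skip

A has no nullable alternative, so no FIRST/FOLLOW check is needed there.

So the grammar has 1 FIRST/FOLLOW conflict (marked CONFLICT above).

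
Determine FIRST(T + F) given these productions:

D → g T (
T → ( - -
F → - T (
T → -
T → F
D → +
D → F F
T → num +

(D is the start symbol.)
FIRST sets of the non-terminals involved (from the grammar, by fixed-point iteration):
  FIRST(T) = { '(', '-', 'num' }

To compute FIRST(T + F), process the symbols left to right:
Symbol T is a non-terminal. Add FIRST(T) \ {ε} = { '(', '-', 'num' }
T is not nullable (ε ∉ FIRST(T)), so stop here.
FIRST(T + F) = { '(', '-', 'num' }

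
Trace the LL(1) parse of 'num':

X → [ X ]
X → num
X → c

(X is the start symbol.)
Stack is shown with the top on the left.

Stack  Input  Action
--------------------
X $    num $  output X → num
num $  num $  match 'num'
$      $      accept

The string is accepted.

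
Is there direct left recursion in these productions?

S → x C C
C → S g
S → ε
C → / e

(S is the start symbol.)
Direct left recursion occurs when N → N α for some non-terminal N (the right-hand side begins with the left-hand side itself).

S → x C C: starts with x
C → S g: starts with S
S → ε: starts with ε
C → / e: starts with '/'

No direct left recursion found.

Answer: No direct left recursion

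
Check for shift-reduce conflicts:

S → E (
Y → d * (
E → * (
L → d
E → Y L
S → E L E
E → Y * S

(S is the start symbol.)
A shift-reduce conflict occurs when an LR(0) state has both:
  - a complete (reduce) item [A → α .] (dot at the end), and
  - a shift item [B → β . c γ] (dot before a terminal).

Augment with S' → S and build the canonical LR(0) collection (I0 = CLOSURE({[S' → . S]}), then GOTO on every symbol after a dot until no new states appear). It has 16 states:
  I0: { [E → . * (], [E → . Y * S], [E → . Y L], [S → . E (], [S → . E L E], [S' → . S], [Y → . d * (] }  — shift
  I1: { [E → * . (] }  — shift
  I2: { [L → . d], [S → E . (], [S → E . L E] }  — shift
  I3: { [S' → S .] }  — accept
  I4: { [E → Y . * S], [E → Y . L], [L → . d] }  — shift
  I5: { [Y → d . * (] }  — shift
  I6: { [Y → d * . (] }  — shift
  I7: { [Y → d * ( .] }  — reduce
  I8: { [E → . * (], [E → . Y * S], [E → . Y L], [E → Y * . S], [S → . E (], [S → . E L E], [Y → . d * (] }  — shift
  I9: { [E → Y L .] }  — reduce
  I10: { [L → d .] }  — reduce
  I11: { [E → Y * S .] }  — reduce
  I12: { [S → E ( .] }  — reduce
  I13: { [E → . * (], [E → . Y * S], [E → . Y L], [S → E L . E], [Y → . d * (] }  — shift
  I14: { [S → E L E .] }  — reduce
  I15: { [E → * ( .] }  — reduce

No state contains both a complete item and a shift item.

Answer: No shift-reduce conflicts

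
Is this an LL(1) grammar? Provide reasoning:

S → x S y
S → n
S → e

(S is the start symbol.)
A grammar is LL(1) if for each non-terminal N with multiple productions, the predict sets of those productions are pairwise disjoint, where PREDICT(N → α) = (FIRST(α) \ {ε}) ∪ (FOLLOW(N) if α ⇒* ε).

For S:
  PREDICT(S → x S y) = { 'x' }
  PREDICT(S → n) = { 'n' }
  PREDICT(S → e) = { 'e' }

All predict sets are disjoint. The grammar IS LL(1).

Answer: Yes, the grammar is LL(1).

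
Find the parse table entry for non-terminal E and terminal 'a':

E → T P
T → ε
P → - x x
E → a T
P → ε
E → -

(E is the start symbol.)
To find M[E, 'a'], we find productions for E where 'a' is in the predict set (PREDICT(N → α) = (FIRST(α) \ {ε}) ∪ (FOLLOW(N) if α ⇒* ε)).

Relevant sets:
  FIRST(T) = { ε }
  FIRST(P) = { '-', ε }
  FOLLOW(E) = { $ }

E → T P: PREDICT = { $, '-' }
E → a T: PREDICT = { 'a' }
  'a' is in predict set, so this production goes in M[E, 'a']
E → -: PREDICT = { '-' }

M[E, 'a'] = E → a T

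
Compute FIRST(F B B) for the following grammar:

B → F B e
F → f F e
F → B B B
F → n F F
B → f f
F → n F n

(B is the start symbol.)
{ 'f', 'n' }

FIRST sets of the non-terminals involved (from the grammar, by fixed-point iteration):
  FIRST(F) = { 'f', 'n' }

To compute FIRST(F B B), process the symbols left to right:
Symbol F is a non-terminal. Add FIRST(F) \ {ε} = { 'f', 'n' }
F is not nullable (ε ∉ FIRST(F)), so stop here.
FIRST(F B B) = { 'f', 'n' }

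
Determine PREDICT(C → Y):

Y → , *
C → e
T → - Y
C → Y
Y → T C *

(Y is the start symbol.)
PREDICT(C → Y) = (FIRST(RHS) \ {ε}) ∪ (FOLLOW(C) if ε ∈ FIRST(RHS), i.e. RHS ⇒* ε)
FIRST(Y) = { ',', '-' }
FIRST(Y) = { ',', '-' }
ε ∉ FIRST(Y), so FOLLOW(C) is not added.
PREDICT(C → Y) = { ',', '-' }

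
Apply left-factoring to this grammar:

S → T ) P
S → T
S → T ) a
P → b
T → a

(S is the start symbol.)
S → T S'
S' → ) S''
S'' → P
S'' → a
S' → ε
P → b
T → a

Left-factoring transforms A → αβ₁ | αβ₂ into A → αA' and A' → β₁ | β₂
(α is the longest common prefix among the alternatives). Repeat until
no nonterminal has two alternatives with a common prefix.

Round 1: S has alternatives sharing prefix 'T'. Introduce S': S → T S'
  Add: S' → ) P
  Add: S' → ε
  Add: S' → ) a

Round 2: S' has alternatives sharing prefix ')'. Introduce S'': S' → ) S''
  Add: S'' → P
  Add: S'' → a

No remaining common prefixes — done.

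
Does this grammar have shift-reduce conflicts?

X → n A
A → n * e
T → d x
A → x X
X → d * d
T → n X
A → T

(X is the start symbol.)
No shift-reduce conflicts

A shift-reduce conflict occurs when an LR(0) state has both:
  - a complete (reduce) item [A → α .] (dot at the end), and
  - a shift item [B → β . c γ] (dot before a terminal).

Augment with X' → X and build the canonical LR(0) collection (I0 = CLOSURE({[X' → . X]}), then GOTO on every symbol after a dot until no new states appear). It has 16 states:
  I0: { [X → . d * d], [X → . n A], [X' → . X] }  — shift
  I1: { [X' → X .] }  — accept
  I2: { [X → d . * d] }  — shift
  I3: { [A → . T], [A → . n * e], [A → . x X], [T → . d x], [T → . n X], [X → n . A] }  — shift
  I4: { [X → n A .] }  — reduce
  I5: { [A → T .] }  — reduce
  I6: { [T → d . x] }  — shift
  I7: { [A → n . * e], [T → n . X], [X → . d * d], [X → . n A] }  — shift
  I8: { [A → x . X], [X → . d * d], [X → . n A] }  — shift
  I9: { [A → x X .] }  — reduce
  I10: { [A → n * . e] }  — shift
  I11: { [T → n X .] }  — reduce
  I12: { [A → n * e .] }  — reduce
  I13: { [T → d x .] }  — reduce
  I14: { [X → d * . d] }  — shift
  I15: { [X → d * d .] }  — reduce

No state contains both a complete item and a shift item.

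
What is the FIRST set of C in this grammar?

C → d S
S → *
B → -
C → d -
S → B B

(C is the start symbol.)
{ 'd' }

From C → d S:
  - d is a terminal: add 'd' and stop
From C → d -:
  - d is a terminal: add 'd' and stop

Collecting: FIRST(C) = { 'd' }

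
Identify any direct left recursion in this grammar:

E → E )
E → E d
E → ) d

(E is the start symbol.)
Direct left recursion occurs when N → N α for some non-terminal N (the right-hand side begins with the left-hand side itself).

E → E ): LEFT RECURSIVE (starts with E)
E → E d: LEFT RECURSIVE (starts with E)
E → ) d: starts with ')'

The grammar has direct left recursion on: E.

Answer: Yes, E is left-recursive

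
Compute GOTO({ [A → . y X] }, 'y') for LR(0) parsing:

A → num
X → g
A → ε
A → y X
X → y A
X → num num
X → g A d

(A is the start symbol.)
{ [A → y . X], [X → . g A d], [X → . g], [X → . num num], [X → . y A] }

GOTO(I, 'y') = CLOSURE({ [A → αX.β] : [A → α.Xβ] ∈ I, X = 'y' })

Items with dot before 'y', with the dot advanced:
  [A → . y X] → [A → y . X]
Closure of the advanced items:
  [A → y . X] has the dot before X: add [X → . g], [X → . y A], [X → . num num], [X → . g A d]

GOTO = { [A → y . X], [X → . g A d], [X → . g], [X → . num num], [X → . y A] }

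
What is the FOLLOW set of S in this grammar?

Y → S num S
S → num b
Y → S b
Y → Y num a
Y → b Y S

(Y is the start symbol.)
To compute FOLLOW(S), find every occurrence of S on a right-hand side N → α S β: add FIRST(β) \ {ε}, and if β is empty or nullable also add FOLLOW(N). Iterate to a fixed point.

In Y → S num S: S is followed by num S, add FIRST(num S) \ {ε} = { 'num' }
In Y → S num S: S is at the end, add FOLLOW(Y)
In Y → S b: S is followed by b, add FIRST(b) \ {ε} = { 'b' }
In Y → b Y S: S is at the end, add FOLLOW(Y)

The FOLLOW sets referred to above (computed the same way, to a fixed point):
  FOLLOW(Y) = { $, 'num' }

Taking the union: FOLLOW(S) = { $, 'b', 'num' }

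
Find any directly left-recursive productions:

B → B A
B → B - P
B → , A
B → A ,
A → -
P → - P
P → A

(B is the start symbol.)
Yes, B is left-recursive

Direct left recursion occurs when N → N α for some non-terminal N (the right-hand side begins with the left-hand side itself).

B → B A: LEFT RECURSIVE (starts with B)
B → B - P: LEFT RECURSIVE (starts with B)
B → , A: starts with ','
B → A ,: starts with A
A → -: starts with '-'
P → - P: starts with '-'
P → A: starts with A

The grammar has direct left recursion on: B.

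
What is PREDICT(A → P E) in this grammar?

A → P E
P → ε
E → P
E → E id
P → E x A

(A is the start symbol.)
PREDICT(A → P E) = (FIRST(RHS) \ {ε}) ∪ (FOLLOW(A) if ε ∈ FIRST(RHS), i.e. RHS ⇒* ε)
FIRST(P) = { 'id', 'x', ε }
FIRST(E) = { 'id', 'x', ε }
FIRST(P E) = { 'id', 'x', ε }
ε ∈ FIRST(P E) (the right-hand side is nullable), so add FOLLOW(A) = { $, 'id', 'x' }
PREDICT(A → P E) = { $, 'id', 'x' }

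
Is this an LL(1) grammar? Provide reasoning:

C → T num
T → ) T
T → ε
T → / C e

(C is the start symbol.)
Yes, the grammar is LL(1).

Relevant sets:
  FOLLOW(T) = { 'num' }

For T:
  PREDICT(T → ')' T) = { ')' }
  PREDICT(T → ε) = { 'num' }
  PREDICT(T → '/' C e) = { '/' }
C has a single production, so nothing to check there.

All predict sets are disjoint. The grammar IS LL(1).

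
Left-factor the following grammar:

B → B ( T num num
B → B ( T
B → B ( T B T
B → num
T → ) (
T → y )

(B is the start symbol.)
Left-factoring transforms A → αβ₁ | αβ₂ into A → αA' and A' → β₁ | β₂
(α is the longest common prefix among the alternatives). Repeat until
no nonterminal has two alternatives with a common prefix.

Round 1: B has alternatives sharing prefix 'B ( T'. Introduce B': B → B ( T B'
  Add: B' → num num
  Add: B' → ε
  Add: B' → B T

No remaining common prefixes — done.

Resulting grammar:
B → B ( T B'
B' → num num
B' → ε
B' → B T
B → num
T → ) (
T → y )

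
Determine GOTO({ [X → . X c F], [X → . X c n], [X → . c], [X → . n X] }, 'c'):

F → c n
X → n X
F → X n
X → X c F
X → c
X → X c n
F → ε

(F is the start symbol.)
{ [X → c .] }

GOTO(I, 'c') = CLOSURE({ [A → αX.β] : [A → α.Xβ] ∈ I, X = 'c' })

Items with dot before 'c', with the dot advanced:
  [X → . c] → [X → c .]
Closure adds nothing (no advanced item has the dot before a non-terminal).

GOTO = { [X → c .] }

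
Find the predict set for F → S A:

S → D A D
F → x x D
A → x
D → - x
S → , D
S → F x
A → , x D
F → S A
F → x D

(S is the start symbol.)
{ ',', '-', 'x' }

PREDICT(F → S A) = (FIRST(RHS) \ {ε}) ∪ (FOLLOW(F) if ε ∈ FIRST(RHS), i.e. RHS ⇒* ε)
FIRST(S) = { ',', '-', 'x' }
FIRST(S A) = { ',', '-', 'x' }
ε ∉ FIRST(S A), so FOLLOW(F) is not added.
PREDICT(F → S A) = { ',', '-', 'x' }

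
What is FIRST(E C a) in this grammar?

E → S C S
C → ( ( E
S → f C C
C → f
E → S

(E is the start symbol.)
FIRST sets of the non-terminals involved (from the grammar, by fixed-point iteration):
  FIRST(E) = { 'f' }

To compute FIRST(E C a), process the symbols left to right:
Symbol E is a non-terminal. Add FIRST(E) \ {ε} = { 'f' }
E is not nullable (ε ∉ FIRST(E)), so stop here.
FIRST(E C a) = { 'f' }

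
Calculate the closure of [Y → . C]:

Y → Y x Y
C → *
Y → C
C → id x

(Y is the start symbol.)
{ [C → . *], [C → . id x], [Y → . C] }

Start with: [Y → . C]
  [Y → . C] has the dot before C: add [C → . *], [C → . id x]
No further items can be added.

CLOSURE = { [C → . *], [C → . id x], [Y → . C] }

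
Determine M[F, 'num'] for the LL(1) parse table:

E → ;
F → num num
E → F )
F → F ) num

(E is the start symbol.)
To find M[F, 'num'], we find productions for F where 'num' is in the predict set (PREDICT(N → α) = (FIRST(α) \ {ε}) ∪ (FOLLOW(N) if α ⇒* ε)).

Relevant sets:
  FIRST(F) = { 'num' }

F → num num: PREDICT = { 'num' }
  'num' is in predict set, so this production goes in M[F, 'num']
F → F ) num: PREDICT = { 'num' }
  'num' is in predict set, so this production goes in M[F, 'num']

M[F, 'num'] = F → num num, F → F ) num  (a multiply-defined cell — the grammar is not LL(1))

Answer: F → num num, F → F ) num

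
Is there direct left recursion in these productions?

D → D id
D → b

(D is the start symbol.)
Yes, D is left-recursive

Direct left recursion occurs when N → N α for some non-terminal N (the right-hand side begins with the left-hand side itself).

D → D id: LEFT RECURSIVE (starts with D)
D → b: starts with b

The grammar has direct left recursion on: D.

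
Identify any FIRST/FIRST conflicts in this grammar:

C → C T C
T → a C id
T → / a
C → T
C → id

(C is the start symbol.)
Yes. C → C T C / C → T on { '/', 'a' }; C → C T C / C → id on { 'id' }

A FIRST/FIRST conflict occurs when two productions N → α and N → β for the same non-terminal have FIRST(α) ∩ FIRST(β) ≠ ∅ (with ε ∈ FIRST of a nullable right-hand side, so two nullable alternatives also conflict).

FIRST sets of the non-terminals at (or reachable through a nullable prefix from) the front of some alternative:
  FIRST(C) = { '/', 'a', 'id' }
  FIRST(T) = { '/', 'a' }

Productions for C:
  C → C T C: FIRST = { '/', 'a', 'id' }
  C → T: FIRST = { '/', 'a' }
  C → id: FIRST = { 'id' }
Productions for T:
  T → a C id: FIRST = { 'a' }
  T → / a: FIRST = { '/' }

Conflict for C: C → C T C and C → T
  Overlap: { '/', 'a' }
Conflict for C: C → C T C and C → id
  Overlap: { 'id' }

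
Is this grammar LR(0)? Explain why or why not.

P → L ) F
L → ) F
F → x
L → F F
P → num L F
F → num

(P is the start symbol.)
No. Shift-reduce conflict between [F → num .] and [F → . num]

Augment with P' → P and build the canonical LR(0) collection (I0 = CLOSURE({[P' → . P]}), then GOTO on every symbol after a dot until no new states appear). It has 14 states:
  I0: { [F → . num], [F → . x], [L → . ) F], [L → . F F], [P → . L ) F], [P → . num L F], [P' → . P] }  — shift
  I1: { [F → . num], [F → . x], [L → ) . F] }  — shift
  I2: { [F → . num], [F → . x], [L → F . F] }  — shift
  I3: { [P → L . ) F] }  — shift
  I4: { [P' → P .] }  — accept
  I5: { [F → . num], [F → . x], [F → num .], [L → . ) F], [L → . F F], [P → num . L F] }  — shift, reduce
  I6: { [F → x .] }  — reduce
  I7: { [F → . num], [F → . x], [P → num L . F] }  — shift
  I8: { [F → num .] }  — reduce
  I9: { [P → num L F .] }  — reduce
  I10: { [F → . num], [F → . x], [P → L ) . F] }  — shift
  I11: { [P → L ) F .] }  — reduce
  I12: { [L → F F .] }  — reduce
  I13: { [L → ) F .] }  — reduce

Conflict in state I5:
  Shift-reduce conflict between [F → num .] and [F → . num]
So the grammar is NOT LR(0).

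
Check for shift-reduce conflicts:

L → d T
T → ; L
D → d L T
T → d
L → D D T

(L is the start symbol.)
Yes — I7: [T → d .] vs [D → . d L T]

A shift-reduce conflict occurs when an LR(0) state has both:
  - a complete (reduce) item [A → α .] (dot at the end), and
  - a shift item [B → β . c γ] (dot before a terminal).

Augment with L' → L and build the canonical LR(0) collection (I0 = CLOSURE({[L' → . L]}), then GOTO on every symbol after a dot until no new states appear). It has 14 states:
  I0: { [D → . d L T], [L → . D D T], [L → . d T], [L' → . L] }  — shift
  I1: { [D → . d L T], [L → D . D T] }  — shift
  I2: { [L' → L .] }  — accept
  I3: { [D → . d L T], [D → d . L T], [L → . D D T], [L → . d T], [L → d . T], [T → . ; L], [T → . d] }  — shift
  I4: { [D → . d L T], [L → . D D T], [L → . d T], [T → ; . L] }  — shift
  I5: { [D → d L . T], [T → . ; L], [T → . d] }  — shift
  I6: { [L → d T .] }  — reduce
  I7: { [D → . d L T], [D → d . L T], [L → . D D T], [L → . d T], [L → d . T], [T → . ; L], [T → . d], [T → d .] }  — shift, reduce
  I8: { [D → d L T .] }  — reduce
  I9: { [T → d .] }  — reduce
  I10: { [T → ; L .] }  — reduce
  I11: { [L → D D . T], [T → . ; L], [T → . d] }  — shift
  I12: { [D → . d L T], [D → d . L T], [L → . D D T], [L → . d T] }  — shift
  I13: { [L → D D T .] }  — reduce

I7 contains reduce item [T → d .] and shift items [D → . d L T], [L → . d T], [T → . ; L], [T → . d] — shift-reduce conflict.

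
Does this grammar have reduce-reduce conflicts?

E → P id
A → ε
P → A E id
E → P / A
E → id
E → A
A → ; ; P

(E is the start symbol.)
A reduce-reduce conflict occurs when an LR(0) state has two complete items [A → α .] and [B → β .] — both call for a reduction, and with no lookahead the parser cannot choose between them.

Augment with E' → E and build the canonical LR(0) collection (I0 = CLOSURE({[E' → . E]}), then GOTO on every symbol after a dot until no new states appear). It has 14 states:
  I0: { [A → . ; ; P], [A → .], [E → . A], [E → . P / A], [E → . P id], [E → . id], [E' → . E], [P → . A E id] }  — shift, reduce
  I1: { [A → ; . ; P] }  — shift
  I2: { [A → . ; ; P], [A → .], [E → . A], [E → . P / A], [E → . P id], [E → . id], [E → A .], [P → . A E id], [P → A . E id] }  — shift, 2 reduces
  I3: { [E' → E .] }  — accept
  I4: { [E → P . / A], [E → P . id] }  — shift
  I5: { [E → id .] }  — reduce
  I6: { [A → . ; ; P], [A → .], [E → P / . A] }  — shift, reduce
  I7: { [E → P id .] }  — reduce
  I8: { [E → P / A .] }  — reduce
  I9: { [P → A E . id] }  — shift
  I10: { [P → A E id .] }  — reduce
  I11: { [A → . ; ; P], [A → .], [A → ; ; . P], [P → . A E id] }  — shift, reduce
  I12: { [A → . ; ; P], [A → .], [E → . A], [E → . P / A], [E → . P id], [E → . id], [P → . A E id], [P → A . E id] }  — shift, reduce
  I13: { [A → ; ; P .] }  — reduce

I2 contains complete items [A → .], [E → A .] — reduce-reduce conflict.

Answer: Yes — I2: [A → .] vs [E → A .]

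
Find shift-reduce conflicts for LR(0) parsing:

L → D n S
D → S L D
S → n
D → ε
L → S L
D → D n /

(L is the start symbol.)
Yes — I0: [D → .] vs [S → . n]; I3: [D → .] vs [S → . n]; I5: [D → .] vs [S → . n]; I6: [D → S L D .] vs [D → D . n /]; I7: [D → .] vs [S → . n]; I8: [D → .] vs [S → . n]

A shift-reduce conflict occurs when an LR(0) state has both:
  - a complete (reduce) item [A → α .] (dot at the end), and
  - a shift item [B → β . c γ] (dot before a terminal).

Augment with L' → L and build the canonical LR(0) collection (I0 = CLOSURE({[L' → . L]}), then GOTO on every symbol after a dot until no new states appear). It has 13 states:
  I0: { [D → . D n /], [D → . S L D], [D → .], [L → . D n S], [L → . S L], [L' → . L], [S → . n] }  — shift, reduce
  I1: { [D → D . n /], [L → D . n S] }  — shift
  I2: { [L' → L .] }  — accept
  I3: { [D → . D n /], [D → . S L D], [D → .], [D → S . L D], [L → . D n S], [L → . S L], [L → S . L], [S → . n] }  — shift, reduce
  I4: { [S → n .] }  — reduce
  I5: { [D → . D n /], [D → . S L D], [D → .], [D → S L . D], [L → S L .], [S → . n] }  — shift, 2 reduces
  I6: { [D → D . n /], [D → S L D .] }  — shift, reduce
  I7: { [D → . D n /], [D → . S L D], [D → .], [D → S . L D], [L → . D n S], [L → . S L], [S → . n] }  — shift, reduce
  I8: { [D → . D n /], [D → . S L D], [D → .], [D → S L . D], [S → . n] }  — shift, reduce
  I9: { [D → D n . /] }  — shift
  I10: { [D → D n / .] }  — reduce
  I11: { [D → D n . /], [L → D n . S], [S → . n] }  — shift
  I12: { [L → D n S .] }  — reduce

I0 contains reduce item [D → .] and shift item [S → . n] — shift-reduce conflict.
I3 contains reduce item [D → .] and shift item [S → . n] — shift-reduce conflict.
I5 contains reduce items [D → .], [L → S L .] and shift item [S → . n] — shift-reduce conflict.
I6 contains reduce item [D → S L D .] and shift item [D → D . n /] — shift-reduce conflict.
I7 contains reduce item [D → .] and shift item [S → . n] — shift-reduce conflict.
I8 contains reduce item [D → .] and shift item [S → . n] — shift-reduce conflict.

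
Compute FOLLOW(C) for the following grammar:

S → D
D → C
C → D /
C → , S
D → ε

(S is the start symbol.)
{ $, '/' }

In D → C: C is at the end, add FOLLOW(D)

The FOLLOW sets referred to above (computed the same way, to a fixed point):
  FOLLOW(D) = { $, '/' }

Taking the union: FOLLOW(C) = { $, '/' }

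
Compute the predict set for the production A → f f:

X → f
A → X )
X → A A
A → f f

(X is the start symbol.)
{ 'f' }

PREDICT(A → f f) = (FIRST(RHS) \ {ε}) ∪ (FOLLOW(A) if ε ∈ FIRST(RHS), i.e. RHS ⇒* ε)
FIRST(f f) = { 'f' }
ε ∉ FIRST(f f), so FOLLOW(A) is not added.
PREDICT(A → f f) = { 'f' }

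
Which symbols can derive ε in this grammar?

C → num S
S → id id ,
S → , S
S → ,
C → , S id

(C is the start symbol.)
None

There are no ε-productions, so no non-terminal can derive ε.
No non-terminals are nullable.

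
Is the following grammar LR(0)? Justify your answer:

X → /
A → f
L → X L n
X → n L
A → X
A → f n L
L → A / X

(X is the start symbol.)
Augment with X' → X and build the canonical LR(0) collection (I0 = CLOSURE({[X' → . X]}), then GOTO on every symbol after a dot until no new states appear). It has 14 states:
  I0: { [X → . /], [X → . n L], [X' → . X] }  — shift
  I1: { [X → / .] }  — reduce
  I2: { [X' → X .] }  — accept
  I3: { [A → . X], [A → . f n L], [A → . f], [L → . A / X], [L → . X L n], [X → . /], [X → . n L], [X → n . L] }  — shift
  I4: { [L → A . / X] }  — shift
  I5: { [X → n L .] }  — reduce
  I6: { [A → . X], [A → . f n L], [A → . f], [A → X .], [L → . A / X], [L → . X L n], [L → X . L n], [X → . /], [X → . n L] }  — shift, reduce
  I7: { [A → f . n L], [A → f .] }  — shift, reduce
  I8: { [A → . X], [A → . f n L], [A → . f], [A → f n . L], [L → . A / X], [L → . X L n], [X → . /], [X → . n L] }  — shift
  I9: { [A → f n L .] }  — reduce
  I10: { [L → X L . n] }  — shift
  I11: { [L → X L n .] }  — reduce
  I12: { [L → A / . X], [X → . /], [X → . n L] }  — shift
  I13: { [L → A / X .] }  — reduce

Conflict in state I6:
  Shift-reduce conflict between [A → X .] and [A → . f]
So the grammar is NOT LR(0).

Answer: No. Shift-reduce conflict between [A → X .] and [A → . f]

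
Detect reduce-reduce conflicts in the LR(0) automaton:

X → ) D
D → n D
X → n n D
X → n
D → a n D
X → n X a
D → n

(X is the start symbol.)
A reduce-reduce conflict occurs when an LR(0) state has two complete items [A → α .] and [B → β .] — both call for a reduction, and with no lookahead the parser cannot choose between them.

Augment with X' → X and build the canonical LR(0) collection (I0 = CLOSURE({[X' → . X]}), then GOTO on every symbol after a dot until no new states appear). It has 16 states:
  I0: { [X → . ) D], [X → . n X a], [X → . n n D], [X → . n], [X' → . X] }  — shift
  I1: { [D → . a n D], [D → . n D], [D → . n], [X → ) . D] }  — shift
  I2: { [X' → X .] }  — accept
  I3: { [X → . ) D], [X → . n X a], [X → . n n D], [X → . n], [X → n . X a], [X → n . n D], [X → n .] }  — shift, reduce
  I4: { [X → n X . a] }  — shift
  I5: { [D → . a n D], [D → . n D], [D → . n], [X → . ) D], [X → . n X a], [X → . n n D], [X → . n], [X → n . X a], [X → n . n D], [X → n .], [X → n n . D] }  — shift, reduce
  I6: { [X → n n D .] }  — reduce
  I7: { [D → a . n D] }  — shift
  I8: { [D → . a n D], [D → . n D], [D → . n], [D → n . D], [D → n .], [X → . ) D], [X → . n X a], [X → . n n D], [X → . n], [X → n . X a], [X → n . n D], [X → n .], [X → n n . D] }  — shift, 2 reduces
  I9: { [D → n D .], [X → n n D .] }  — 2 reduces
  I10: { [D → . a n D], [D → . n D], [D → . n], [D → a n . D] }  — shift
  I11: { [D → a n D .] }  — reduce
  I12: { [D → . a n D], [D → . n D], [D → . n], [D → n . D], [D → n .] }  — shift, reduce
  I13: { [D → n D .] }  — reduce
  I14: { [X → n X a .] }  — reduce
  I15: { [X → ) D .] }  — reduce

I8 contains complete items [D → n .], [X → n .] — reduce-reduce conflict.
I9 contains complete items [D → n D .], [X → n n D .] — reduce-reduce conflict.

Answer: Yes — I8: [D → n .] vs [X → n .]; I9: [D → n D .] vs [X → n n D .]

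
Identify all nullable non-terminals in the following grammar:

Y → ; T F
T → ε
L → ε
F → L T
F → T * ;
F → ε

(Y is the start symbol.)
{ 'F', 'L', 'T' }

A non-terminal is nullable if it can derive ε (the empty string): either it has an ε-production, or it has a production whose right-hand side consists entirely of nullable non-terminals.

ε-productions: T → ε, L → ε, F → ε
So T, L, F are immediately nullable.
No further non-terminal can be added: every production for the remaining non-terminals contains a terminal or a non-nullable non-terminal.
Nullable = { 'F', 'L', 'T' }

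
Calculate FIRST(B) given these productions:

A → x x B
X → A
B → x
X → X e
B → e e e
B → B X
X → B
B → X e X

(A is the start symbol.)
To compute FIRST(B), examine every production with B on the left-hand side, reading each right-hand side left to right until a non-nullable symbol is reached.

FIRST sets of the other non-terminals involved (by the same procedure, iterated to a fixed point):
  FIRST(X) = { 'e', 'x' }

From B → x:
  - x is a terminal: add 'x' and stop
From B → e e e:
  - e is a terminal: add 'e' and stop
From B → B X:
  - B is the symbol being defined: contributes nothing new
    B is not nullable, so stop
From B → X e X:
  - X is a non-terminal: add FIRST(X) \ {ε} = { 'e', 'x' }
    X is not nullable, so stop

Collecting: FIRST(B) = { 'e', 'x' }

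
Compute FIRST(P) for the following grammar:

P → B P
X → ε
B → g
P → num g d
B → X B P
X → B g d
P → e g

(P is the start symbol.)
To compute FIRST(P), examine every production with P on the left-hand side, reading each right-hand side left to right until a non-nullable symbol is reached.

FIRST sets of the other non-terminals involved (by the same procedure, iterated to a fixed point):
  FIRST(B) = { 'g' }

From P → B P:
  - B is a non-terminal: add FIRST(B) \ {ε} = { 'g' }
    B is not nullable, so stop
From P → num g d:
  - num is a terminal: add 'num' and stop
From P → e g:
  - e is a terminal: add 'e' and stop

Collecting: FIRST(P) = { 'e', 'g', 'num' }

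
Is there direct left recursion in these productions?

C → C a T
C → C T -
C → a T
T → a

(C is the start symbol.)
Yes, C is left-recursive

Direct left recursion occurs when N → N α for some non-terminal N (the right-hand side begins with the left-hand side itself).

C → C a T: LEFT RECURSIVE (starts with C)
C → C T -: LEFT RECURSIVE (starts with C)
C → a T: starts with a
T → a: starts with a

The grammar has direct left recursion on: C.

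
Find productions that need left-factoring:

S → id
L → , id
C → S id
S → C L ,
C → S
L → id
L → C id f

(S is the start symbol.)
Yes, C has productions with common prefix 'S'

Left-factoring is needed when two productions for the same non-terminal
share a common prefix on the right-hand side.

Productions for S:
  S → id
  S → C L ,
Productions for L:
  L → , id
  L → id
  L → C id f
Productions for C:
  C → S id
  C → S

Found common prefix 'S' in productions for C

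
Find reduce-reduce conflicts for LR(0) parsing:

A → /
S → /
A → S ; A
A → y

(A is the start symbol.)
A reduce-reduce conflict occurs when an LR(0) state has two complete items [A → α .] and [B → β .] — both call for a reduction, and with no lookahead the parser cannot choose between them.

Augment with A' → A and build the canonical LR(0) collection (I0 = CLOSURE({[A' → . A]}), then GOTO on every symbol after a dot until no new states appear). It has 7 states:
  I0: { [A → . /], [A → . S ; A], [A → . y], [A' → . A], [S → . /] }  — shift
  I1: { [A → / .], [S → / .] }  — 2 reduces
  I2: { [A' → A .] }  — accept
  I3: { [A → S . ; A] }  — shift
  I4: { [A → y .] }  — reduce
  I5: { [A → . /], [A → . S ; A], [A → . y], [A → S ; . A], [S → . /] }  — shift
  I6: { [A → S ; A .] }  — reduce

I1 contains complete items [A → / .], [S → / .] — reduce-reduce conflict.

Answer: Yes — I1: [A → / .] vs [S → / .]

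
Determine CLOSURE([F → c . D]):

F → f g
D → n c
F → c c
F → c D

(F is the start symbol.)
{ [D → . n c], [F → c . D] }

To compute CLOSURE, for each item [A → α.Bβ] where B is a non-terminal, add [B → .γ] for all productions B → γ; repeat for the newly added items until nothing changes.

Start with: [F → c . D]
  [F → c . D] has the dot before D: add [D → . n c]
No further items can be added.

CLOSURE = { [D → . n c], [F → c . D] }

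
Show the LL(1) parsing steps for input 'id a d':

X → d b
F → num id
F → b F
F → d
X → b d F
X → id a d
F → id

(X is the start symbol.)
LL(1) parsing maintains a stack (initially the start symbol over $) and the input. At each step: if the stack top is a terminal, match it against the current input token; if it is a non-terminal N, replace it with the RHS of M[N, lookahead] (the unique production whose predict set contains the lookahead).

Stack is shown with the top on the left.

Stack     Input     Action
--------------------------
X $       id a d $  output X → id a d
id a d $  id a d $  match 'id'
a d $     a d $     match 'a'
d $       d $       match 'd'
$         $         accept

The string is accepted.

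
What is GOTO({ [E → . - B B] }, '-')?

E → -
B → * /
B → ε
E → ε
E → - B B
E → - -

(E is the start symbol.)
{ [B → . * /], [B → .], [E → - . B B] }

GOTO(I, '-') = CLOSURE({ [A → αX.β] : [A → α.Xβ] ∈ I, X = '-' })

Items with dot before '-', with the dot advanced:
  [E → . - B B] → [E → - . B B]
Closure of the advanced items:
  [E → - . B B] has the dot before B: add [B → . * /], [B → .]

GOTO = { [B → . * /], [B → .], [E → - . B B] }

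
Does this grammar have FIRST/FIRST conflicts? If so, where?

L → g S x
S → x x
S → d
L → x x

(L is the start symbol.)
A FIRST/FIRST conflict occurs when two productions N → α and N → β for the same non-terminal have FIRST(α) ∩ FIRST(β) ≠ ∅ (with ε ∈ FIRST of a nullable right-hand side, so two nullable alternatives also conflict).

Productions for L:
  L → g S x: FIRST = { 'g' }
  L → x x: FIRST = { 'x' }
Productions for S:
  S → x x: FIRST = { 'x' }
  S → d: FIRST = { 'd' }

All alternatives of each non-terminal have pairwise disjoint FIRST sets.

Answer: No FIRST/FIRST conflicts.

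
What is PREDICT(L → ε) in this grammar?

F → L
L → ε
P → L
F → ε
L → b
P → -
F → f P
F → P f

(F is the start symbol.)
{ $, 'f' }

PREDICT(L → ε) = (FIRST(RHS) \ {ε}) ∪ (FOLLOW(L) if ε ∈ FIRST(RHS), i.e. RHS ⇒* ε)
The right-hand side is ε (FIRST(ε) = { ε }), so the predict set is FOLLOW(L) = { $, 'f' }
PREDICT(L → ε) = { $, 'f' }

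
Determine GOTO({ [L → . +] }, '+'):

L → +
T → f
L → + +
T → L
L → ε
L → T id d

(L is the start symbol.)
GOTO(I, '+') = CLOSURE({ [A → αX.β] : [A → α.Xβ] ∈ I, X = '+' })

Items with dot before '+', with the dot advanced:
  [L → . +] → [L → + .]
Closure adds nothing (no advanced item has the dot before a non-terminal).

GOTO = { [L → + .] }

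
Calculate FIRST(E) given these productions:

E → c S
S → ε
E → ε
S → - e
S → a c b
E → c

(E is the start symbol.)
To compute FIRST(E), examine every production with E on the left-hand side, reading each right-hand side left to right until a non-nullable symbol is reached.

From E → c S:
  - c is a terminal: add 'c' and stop
From E → ε:
  - ε-production, so ε ∈ FIRST(E)
From E → c:
  - c is a terminal: add 'c' and stop

Collecting: FIRST(E) = { 'c', ε }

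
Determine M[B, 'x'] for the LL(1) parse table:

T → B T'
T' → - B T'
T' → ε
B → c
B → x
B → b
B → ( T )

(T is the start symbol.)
B → x

To find M[B, 'x'], we find productions for B where 'x' is in the predict set (PREDICT(N → α) = (FIRST(α) \ {ε}) ∪ (FOLLOW(N) if α ⇒* ε)).

B → c: PREDICT = { 'c' }
B → x: PREDICT = { 'x' }
  'x' is in predict set, so this production goes in M[B, 'x']
B → b: PREDICT = { 'b' }
B → ( T ): PREDICT = { '(' }

M[B, 'x'] = B → x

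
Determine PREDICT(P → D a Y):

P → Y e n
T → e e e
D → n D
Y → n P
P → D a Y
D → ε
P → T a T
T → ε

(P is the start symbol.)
PREDICT(P → D a Y) = (FIRST(RHS) \ {ε}) ∪ (FOLLOW(P) if ε ∈ FIRST(RHS), i.e. RHS ⇒* ε)
FIRST(D) = { 'n', ε }
FIRST(D a Y) = { 'a', 'n' }
ε ∉ FIRST(D a Y), so FOLLOW(P) is not added.
PREDICT(P → D a Y) = { 'a', 'n' }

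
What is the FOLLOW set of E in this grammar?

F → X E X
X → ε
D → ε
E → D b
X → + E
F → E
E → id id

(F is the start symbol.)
To compute FOLLOW(E), find every occurrence of E on a right-hand side N → α E β: add FIRST(β) \ {ε}, and if β is empty or nullable also add FOLLOW(N). Iterate to a fixed point.

In F → X E X: E is followed by X, add FIRST(X) \ {ε} = { '+' }
  X is nullable, so also add FOLLOW(F)
In X → + E: E is at the end, add FOLLOW(X)
In F → E: E is at the end, add FOLLOW(F)

The FOLLOW sets referred to above (computed the same way, to a fixed point):
  FOLLOW(F) = { $ }
  FOLLOW(X) = { $, 'b', 'id' }

Taking the union: FOLLOW(E) = { $, '+', 'b', 'id' }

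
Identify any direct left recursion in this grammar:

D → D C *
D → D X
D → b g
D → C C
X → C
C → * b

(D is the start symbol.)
Direct left recursion occurs when N → N α for some non-terminal N (the right-hand side begins with the left-hand side itself).

D → D C *: LEFT RECURSIVE (starts with D)
D → D X: LEFT RECURSIVE (starts with D)
D → b g: starts with b
D → C C: starts with C
X → C: starts with C
C → * b: starts with '*'

The grammar has direct left recursion on: D.

Answer: Yes, D is left-recursive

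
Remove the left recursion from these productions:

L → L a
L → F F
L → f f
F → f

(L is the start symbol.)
L → F F L'
L → f f L'
L' → a L'
L' → ε
F → f

L is directly left-recursive. The standard transformation for
  A → A α₁ | ... | A α_m | β₁ | ... | β_n
is
  A  → β₁ A' | ... | β_n A'
  A' → α₁ A' | ... | α_m A' | ε

L → F F becomes L → F F L'
L → f f becomes L → f f L'
L → L a becomes L' → a L'
Add L' → ε

Productions for other non-terminals are unchanged:
  F → f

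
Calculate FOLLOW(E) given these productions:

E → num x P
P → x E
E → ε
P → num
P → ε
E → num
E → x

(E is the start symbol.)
E is the start symbol, so $ ∈ FOLLOW(E).
In P → x E: E is at the end, add FOLLOW(P)

The FOLLOW sets referred to above (computed the same way, to a fixed point):
  FOLLOW(P) = { $ }

Taking the union: FOLLOW(E) = { $ }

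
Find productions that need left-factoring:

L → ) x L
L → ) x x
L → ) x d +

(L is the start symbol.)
Left-factoring is needed when two productions for the same non-terminal
share a common prefix on the right-hand side.

Productions for L:
  L → ) x L
  L → ) x x
  L → ) x d +

Found common prefix ') x' in productions for L

Answer: Yes, L has productions with common prefix ') x'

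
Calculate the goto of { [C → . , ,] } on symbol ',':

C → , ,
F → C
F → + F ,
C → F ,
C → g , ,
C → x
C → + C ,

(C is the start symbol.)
GOTO(I, ',') = CLOSURE({ [A → αX.β] : [A → α.Xβ] ∈ I, X = ',' })

Items with dot before ',', with the dot advanced:
  [C → . , ,] → [C → , . ,]
Closure adds nothing (no advanced item has the dot before a non-terminal).

GOTO = { [C → , . ,] }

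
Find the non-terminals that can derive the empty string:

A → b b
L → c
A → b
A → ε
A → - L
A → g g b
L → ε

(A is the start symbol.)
A non-terminal is nullable if it can derive ε (the empty string): either it has an ε-production, or it has a production whose right-hand side consists entirely of nullable non-terminals.

ε-productions: A → ε, L → ε
So A, L are immediately nullable.
Every non-terminal is now nullable.
Nullable = { 'A', 'L' }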